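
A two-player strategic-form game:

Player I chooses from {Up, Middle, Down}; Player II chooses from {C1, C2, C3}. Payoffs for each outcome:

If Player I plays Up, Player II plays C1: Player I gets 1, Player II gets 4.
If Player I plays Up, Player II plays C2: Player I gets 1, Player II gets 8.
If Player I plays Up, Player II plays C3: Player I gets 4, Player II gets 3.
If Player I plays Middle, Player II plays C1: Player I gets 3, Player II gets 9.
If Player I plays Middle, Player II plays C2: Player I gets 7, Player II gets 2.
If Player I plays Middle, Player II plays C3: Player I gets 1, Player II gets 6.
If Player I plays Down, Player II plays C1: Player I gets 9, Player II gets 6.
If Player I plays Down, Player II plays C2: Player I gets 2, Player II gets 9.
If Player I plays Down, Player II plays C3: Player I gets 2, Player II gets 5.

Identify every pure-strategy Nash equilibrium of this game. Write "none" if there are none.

No pure-strategy Nash equilibrium.

(Up, C1): Player I can switch to Middle (1 → 3). Not NE.
(Up, C2): Player I can switch to Middle (1 → 7). Not NE.
(Up, C3): Player II can switch to C1 (3 → 4). Not NE.
(Middle, C1): Player I can switch to Down (3 → 9). Not NE.
(Middle, C2): Player II can switch to C1 (2 → 9). Not NE.
(Middle, C3): Player I can switch to Up (1 → 4). Not NE.
(Down, C1): Player II can switch to C2 (6 → 9). Not NE.
(Down, C2): Player I can switch to Middle (2 → 7). Not NE.
(Down, C3): Player I can switch to Up (2 → 4). Not NE.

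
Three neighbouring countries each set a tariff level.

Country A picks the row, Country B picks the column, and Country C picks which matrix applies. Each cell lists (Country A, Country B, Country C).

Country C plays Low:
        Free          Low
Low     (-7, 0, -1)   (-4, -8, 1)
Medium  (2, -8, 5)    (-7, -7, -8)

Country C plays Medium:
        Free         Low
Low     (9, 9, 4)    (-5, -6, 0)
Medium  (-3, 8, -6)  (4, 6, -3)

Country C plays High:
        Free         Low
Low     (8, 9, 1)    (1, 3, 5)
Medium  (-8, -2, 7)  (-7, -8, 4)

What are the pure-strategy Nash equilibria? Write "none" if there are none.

The unique pure-strategy Nash equilibrium is (Low, Free, Medium).

Check each profile: it is a Nash equilibrium iff no player can strictly gain by switching unilaterally.
(Low, Free, Low): Country A can switch to Medium (-7 → 2). Not NE.
(Low, Free, Medium): Country A gets 9, best alternative -3; Country B gets 9, best alternative -6; Country C gets 4, best alternative 1. No profitable deviation — NE.
(Low, Free, High): Country C can switch to Medium (1 → 4). Not NE.
(Low, Low, Low): Country B can switch to Free (-8 → 0). Not NE.
(Low, Low, Medium): Country A can switch to Medium (-5 → 4). Not NE.
(Low, Low, High): Country B can switch to Free (3 → 9). Not NE.
(Medium, Free, Low): Country B can switch to Low (-8 → -7). Not NE.
(Medium, Free, Medium): Country A can switch to Low (-3 → 9). Not NE.
(Medium, Free, High): Country A can switch to Low (-8 → 8). Not NE.
(The remaining 3 profiles each have a profitable deviation by the same check.)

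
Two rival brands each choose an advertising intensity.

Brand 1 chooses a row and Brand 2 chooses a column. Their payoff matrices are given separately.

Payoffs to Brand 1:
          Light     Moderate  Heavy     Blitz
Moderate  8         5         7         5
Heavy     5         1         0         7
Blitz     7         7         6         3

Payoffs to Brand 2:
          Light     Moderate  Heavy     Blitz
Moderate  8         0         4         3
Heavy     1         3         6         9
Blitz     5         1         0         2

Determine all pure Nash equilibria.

(Moderate, Light): Brand 1 gets 8, best alternative 7; Brand 2 gets 8, best alternative 4. No profitable deviation — NE.
(Moderate, Moderate): Brand 1 can switch to Blitz (5 → 7). Not NE.
(Moderate, Heavy): Brand 2 can switch to Light (4 → 8). Not NE.
(Moderate, Blitz): Brand 1 can switch to Heavy (5 → 7). Not NE.
(Heavy, Light): Brand 1 can switch to Moderate (5 → 8). Not NE.
(Heavy, Moderate): Brand 1 can switch to Moderate (1 → 5). Not NE.
(Heavy, Heavy): Brand 1 can switch to Moderate (0 → 7). Not NE.
(Heavy, Blitz): Brand 1 gets 7, best alternative 5; Brand 2 gets 9, best alternative 6. No profitable deviation — NE.
(Blitz, Light): Brand 1 can switch to Moderate (7 → 8). Not NE.
(Blitz, Moderate): Brand 2 can switch to Light (1 → 5). Not NE.
(Blitz, Heavy): Brand 1 can switch to Moderate (6 → 7). Not NE.
(Blitz, Blitz): Brand 1 can switch to Moderate (3 → 5). Not NE.

The pure Nash equilibria are (Moderate, Light), (Heavy, Blitz).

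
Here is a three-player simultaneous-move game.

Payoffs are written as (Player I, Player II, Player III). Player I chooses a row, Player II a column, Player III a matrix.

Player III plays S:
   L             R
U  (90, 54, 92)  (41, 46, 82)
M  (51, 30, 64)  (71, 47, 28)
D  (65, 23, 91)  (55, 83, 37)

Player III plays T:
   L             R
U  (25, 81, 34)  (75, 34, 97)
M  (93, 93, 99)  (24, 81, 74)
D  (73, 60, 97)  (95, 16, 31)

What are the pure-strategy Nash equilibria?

(U, L, S), (M, L, T)

(U, L, S): Player I gets 90, best alternative 65; Player II gets 54, best alternative 46; Player III gets 92, best alternative 34. No profitable deviation — NE.
(U, L, T): Player I can switch to M (25 → 93). Not NE.
(U, R, S): Player I can switch to M (41 → 71). Not NE.
(U, R, T): Player I can switch to D (75 → 95). Not NE.
(M, L, S): Player I can switch to U (51 → 90). Not NE.
(M, L, T): Player I gets 93, best alternative 73; Player II gets 93, best alternative 81; Player III gets 99, best alternative 64. No profitable deviation — NE.
(M, R, S): Player III can switch to T (28 → 74). Not NE.
(M, R, T): Player I can switch to U (24 → 75). Not NE.
(D, L, S): Player I can switch to U (65 → 90). Not NE.
(D, L, T): Player I can switch to M (73 → 93). Not NE.
(D, R, S): Player I can switch to M (55 → 71). Not NE.
(D, R, T): Player II can switch to L (16 → 60). Not NE.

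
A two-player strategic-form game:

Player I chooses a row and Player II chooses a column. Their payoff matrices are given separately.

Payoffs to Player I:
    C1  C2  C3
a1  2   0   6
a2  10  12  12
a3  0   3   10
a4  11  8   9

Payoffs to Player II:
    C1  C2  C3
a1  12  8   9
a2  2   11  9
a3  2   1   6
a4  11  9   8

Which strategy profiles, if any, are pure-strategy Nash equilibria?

(a1, C1): Player I can switch to a2 (2 → 10). Not NE.
(a1, C2): Player I can switch to a2 (0 → 12). Not NE.
(a1, C3): Player I can switch to a2 (6 → 12). Not NE.
(a2, C1): Player I can switch to a4 (10 → 11). Not NE.
(a2, C2): Player I gets 12, best alternative 8; Player II gets 11, best alternative 9. No profitable deviation — NE.
(a2, C3): Player II can switch to C2 (9 → 11). Not NE.
(a3, C1): Player I can switch to a1 (0 → 2). Not NE.
(a3, C2): Player I can switch to a2 (3 → 12). Not NE.
(a3, C3): Player I can switch to a2 (10 → 12). Not NE.
(a4, C1): Player I gets 11, best alternative 10; Player II gets 11, best alternative 9. No profitable deviation — NE.
(The remaining 2 profiles each have a profitable deviation by the same check.)

The pure Nash equilibria are (a2, C2), (a4, C1).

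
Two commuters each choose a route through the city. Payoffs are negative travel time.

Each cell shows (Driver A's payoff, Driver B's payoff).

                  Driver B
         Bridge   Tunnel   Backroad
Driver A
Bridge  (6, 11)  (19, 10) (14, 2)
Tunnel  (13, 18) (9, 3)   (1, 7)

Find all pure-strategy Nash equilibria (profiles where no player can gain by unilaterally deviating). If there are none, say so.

The unique pure-strategy Nash equilibrium is (Tunnel, Bridge).

(Bridge, Bridge): Driver A can switch to Tunnel (6 → 13). Not NE.
(Bridge, Tunnel): Driver B can switch to Bridge (10 → 11). Not NE.
(Bridge, Backroad): Driver B can switch to Bridge (2 → 11). Not NE.
(Tunnel, Bridge): Driver A gets 13, best alternative 6; Driver B gets 18, best alternative 7. No profitable deviation — NE.
(Tunnel, Tunnel): Driver A can switch to Bridge (9 → 19). Not NE.
(Tunnel, Backroad): Driver A can switch to Bridge (1 → 14). Not NE.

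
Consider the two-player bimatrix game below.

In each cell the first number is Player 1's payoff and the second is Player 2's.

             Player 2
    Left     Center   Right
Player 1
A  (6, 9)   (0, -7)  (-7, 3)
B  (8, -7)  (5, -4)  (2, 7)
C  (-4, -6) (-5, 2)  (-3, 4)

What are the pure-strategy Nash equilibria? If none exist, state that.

The unique pure-strategy Nash equilibrium is (B, Right).

Player 1 against Left: payoffs 6, 8, -4 → best response B.
Player 1 against Center: payoffs 0, 5, -5 → best response B.
Player 1 against Right: payoffs -7, 2, -3 → best response B.
Player 2 against A: payoffs 9, -7, 3 → best response Left.
Player 2 against B: payoffs -7, -4, 7 → best response Right.
Player 2 against C: payoffs -6, 2, 4 → best response Right.
Mutual best responses: (B, Right).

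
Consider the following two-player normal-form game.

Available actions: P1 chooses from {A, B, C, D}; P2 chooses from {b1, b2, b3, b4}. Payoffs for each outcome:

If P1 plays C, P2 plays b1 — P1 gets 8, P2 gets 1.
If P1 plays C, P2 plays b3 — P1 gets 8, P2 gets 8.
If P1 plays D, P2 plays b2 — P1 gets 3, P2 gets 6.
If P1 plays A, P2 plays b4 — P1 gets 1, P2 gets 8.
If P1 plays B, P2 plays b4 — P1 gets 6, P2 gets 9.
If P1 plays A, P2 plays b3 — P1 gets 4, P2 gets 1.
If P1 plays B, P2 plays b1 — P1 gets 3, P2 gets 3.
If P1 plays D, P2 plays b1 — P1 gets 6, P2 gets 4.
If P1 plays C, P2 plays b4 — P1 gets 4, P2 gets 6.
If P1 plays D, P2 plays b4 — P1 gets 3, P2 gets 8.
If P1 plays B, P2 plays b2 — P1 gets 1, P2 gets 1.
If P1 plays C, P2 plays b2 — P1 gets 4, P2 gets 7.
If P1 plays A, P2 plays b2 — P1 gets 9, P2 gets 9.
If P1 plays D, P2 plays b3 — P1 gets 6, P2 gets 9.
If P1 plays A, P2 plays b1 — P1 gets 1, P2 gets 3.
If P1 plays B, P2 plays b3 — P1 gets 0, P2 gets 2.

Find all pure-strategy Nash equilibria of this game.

P1 against b1: payoffs 1, 3, 8, 6 → best response C.
P1 against b2: payoffs 9, 1, 4, 3 → best response A.
P1 against b3: payoffs 4, 0, 8, 6 → best response C.
P1 against b4: payoffs 1, 6, 4, 3 → best response B.
P2 against A: payoffs 3, 9, 1, 8 → best response b2.
P2 against B: payoffs 3, 1, 2, 9 → best response b4.
P2 against C: payoffs 1, 7, 8, 6 → best response b3.
P2 against D: payoffs 4, 6, 9, 8 → best response b3.
Mutual best responses: (A, b2); (B, b4); (C, b3).

(A, b2); (B, b4); (C, b3)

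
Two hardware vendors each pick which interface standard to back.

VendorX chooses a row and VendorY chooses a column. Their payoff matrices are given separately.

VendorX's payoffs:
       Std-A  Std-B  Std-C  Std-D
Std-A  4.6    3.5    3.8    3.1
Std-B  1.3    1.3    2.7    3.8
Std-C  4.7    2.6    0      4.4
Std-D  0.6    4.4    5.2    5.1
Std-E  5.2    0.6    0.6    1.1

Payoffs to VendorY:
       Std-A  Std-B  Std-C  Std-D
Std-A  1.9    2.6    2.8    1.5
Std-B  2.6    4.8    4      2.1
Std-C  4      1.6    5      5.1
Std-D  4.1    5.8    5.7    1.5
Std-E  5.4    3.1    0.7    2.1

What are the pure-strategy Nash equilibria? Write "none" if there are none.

(Std-D, Std-B); (Std-E, Std-A)

Mark each player's best response to every combination of opponents' strategies; a profile where every player is best-responding is a pure Nash equilibrium.
VendorX against Std-A: payoffs 4.6, 1.3, 4.7, 0.6, 5.2 → best response Std-E.
VendorX against Std-B: payoffs 3.5, 1.3, 2.6, 4.4, 0.6 → best response Std-D.
VendorX against Std-C: payoffs 3.8, 2.7, 0, 5.2, 0.6 → best response Std-D.
VendorX against Std-D: payoffs 3.1, 3.8, 4.4, 5.1, 1.1 → best response Std-D.
VendorY against Std-A: payoffs 1.9, 2.6, 2.8, 1.5 → best response Std-C.
VendorY against Std-B: payoffs 2.6, 4.8, 4, 2.1 → best response Std-B.
VendorY against Std-C: payoffs 4, 1.6, 5, 5.1 → best response Std-D.
VendorY against Std-D: payoffs 4.1, 5.8, 5.7, 1.5 → best response Std-B.
VendorY against Std-E: payoffs 5.4, 3.1, 0.7, 2.1 → best response Std-A.
Mutual best responses: (Std-D, Std-B); (Std-E, Std-A).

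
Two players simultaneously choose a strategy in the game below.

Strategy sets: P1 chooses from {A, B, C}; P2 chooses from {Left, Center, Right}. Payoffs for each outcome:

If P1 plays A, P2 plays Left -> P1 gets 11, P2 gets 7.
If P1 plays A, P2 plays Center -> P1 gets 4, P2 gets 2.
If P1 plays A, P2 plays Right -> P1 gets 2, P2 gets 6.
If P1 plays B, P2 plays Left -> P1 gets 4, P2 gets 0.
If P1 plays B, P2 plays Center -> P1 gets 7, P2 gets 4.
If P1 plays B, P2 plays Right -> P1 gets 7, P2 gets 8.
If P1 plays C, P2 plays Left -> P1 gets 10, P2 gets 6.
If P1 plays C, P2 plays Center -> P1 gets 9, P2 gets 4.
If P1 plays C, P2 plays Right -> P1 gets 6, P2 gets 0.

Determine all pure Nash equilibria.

(A, Left); (B, Right)

(A, Left): P1 gets 11, best alternative 10; P2 gets 7, best alternative 6. No profitable deviation — NE.
(A, Center): P1 can switch to B (4 → 7). Not NE.
(A, Right): P1 can switch to B (2 → 7). Not NE.
(B, Left): P1 can switch to A (4 → 11). Not NE.
(B, Center): P1 can switch to C (7 → 9). Not NE.
(B, Right): P1 gets 7, best alternative 6; P2 gets 8, best alternative 4. No profitable deviation — NE.
(C, Left): P1 can switch to A (10 → 11). Not NE.
(C, Center): P2 can switch to Left (4 → 6). Not NE.
(C, Right): P1 can switch to B (6 → 7). Not NE.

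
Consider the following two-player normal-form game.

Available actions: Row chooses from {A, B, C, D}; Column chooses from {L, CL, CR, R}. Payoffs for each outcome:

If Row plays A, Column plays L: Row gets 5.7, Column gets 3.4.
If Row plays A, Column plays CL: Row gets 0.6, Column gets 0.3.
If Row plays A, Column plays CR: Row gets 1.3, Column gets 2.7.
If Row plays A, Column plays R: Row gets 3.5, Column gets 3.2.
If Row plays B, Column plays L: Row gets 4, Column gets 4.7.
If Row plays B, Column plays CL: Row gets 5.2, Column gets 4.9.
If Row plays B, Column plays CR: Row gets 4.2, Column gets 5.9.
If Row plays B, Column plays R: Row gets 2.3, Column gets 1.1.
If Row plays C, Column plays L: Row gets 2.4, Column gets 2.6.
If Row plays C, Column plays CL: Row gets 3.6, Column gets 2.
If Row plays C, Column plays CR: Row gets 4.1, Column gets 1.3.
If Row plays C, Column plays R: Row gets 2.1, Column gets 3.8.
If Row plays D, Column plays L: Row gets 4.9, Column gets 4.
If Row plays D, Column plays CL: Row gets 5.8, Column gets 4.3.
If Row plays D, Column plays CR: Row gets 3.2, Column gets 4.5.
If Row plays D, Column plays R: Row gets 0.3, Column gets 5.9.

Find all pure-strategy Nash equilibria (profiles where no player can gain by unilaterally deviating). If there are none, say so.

For each player, find the best response to each opponent profile; mutual best responses are the pure NE.
Row against L: payoffs 5.7, 4, 2.4, 4.9 → best response A.
Row against CL: payoffs 0.6, 5.2, 3.6, 5.8 → best response D.
Row against CR: payoffs 1.3, 4.2, 4.1, 3.2 → best response B.
Row against R: payoffs 3.5, 2.3, 2.1, 0.3 → best response A.
Column against A: payoffs 3.4, 0.3, 2.7, 3.2 → best response L.
Column against B: payoffs 4.7, 4.9, 5.9, 1.1 → best response CR.
Column against C: payoffs 2.6, 2, 1.3, 3.8 → best response R.
Column against D: payoffs 4, 4.3, 4.5, 5.9 → best response R.
Mutual best responses: (A, L); (B, CR).

(A, L) and (B, CR)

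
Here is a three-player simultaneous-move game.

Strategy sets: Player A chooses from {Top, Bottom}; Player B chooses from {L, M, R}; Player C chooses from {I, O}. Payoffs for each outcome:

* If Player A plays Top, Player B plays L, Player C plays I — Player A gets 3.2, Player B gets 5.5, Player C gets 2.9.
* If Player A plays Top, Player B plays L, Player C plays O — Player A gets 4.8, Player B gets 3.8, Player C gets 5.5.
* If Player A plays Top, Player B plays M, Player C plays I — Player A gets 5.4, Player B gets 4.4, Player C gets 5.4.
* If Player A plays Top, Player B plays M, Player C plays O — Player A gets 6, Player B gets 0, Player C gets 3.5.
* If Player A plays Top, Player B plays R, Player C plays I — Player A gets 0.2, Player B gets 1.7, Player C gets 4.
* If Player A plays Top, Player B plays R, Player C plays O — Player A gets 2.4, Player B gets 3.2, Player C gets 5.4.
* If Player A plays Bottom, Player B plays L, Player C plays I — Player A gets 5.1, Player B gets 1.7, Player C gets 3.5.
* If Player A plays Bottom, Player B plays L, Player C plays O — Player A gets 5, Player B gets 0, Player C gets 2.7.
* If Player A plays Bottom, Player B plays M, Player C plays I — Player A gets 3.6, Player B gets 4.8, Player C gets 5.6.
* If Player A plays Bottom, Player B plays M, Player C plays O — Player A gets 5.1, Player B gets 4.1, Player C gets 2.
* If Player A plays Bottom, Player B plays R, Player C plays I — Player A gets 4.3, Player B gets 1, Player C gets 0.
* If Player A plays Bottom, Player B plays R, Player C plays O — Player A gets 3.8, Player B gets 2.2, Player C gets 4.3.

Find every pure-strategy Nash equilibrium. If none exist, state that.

(Top, L, I): Player A can switch to Bottom (3.2 → 5.1). Not NE.
(Top, L, O): Player A can switch to Bottom (4.8 → 5). Not NE.
(Top, M, I): Player B can switch to L (4.4 → 5.5). Not NE.
(Top, M, O): Player B can switch to L (0 → 3.8). Not NE.
(Top, R, I): Player A can switch to Bottom (0.2 → 4.3). Not NE.
(Top, R, O): Player A can switch to Bottom (2.4 → 3.8). Not NE.
(Bottom, L, I): Player B can switch to M (1.7 → 4.8). Not NE.
(Bottom, L, O): Player B can switch to M (0 → 4.1). Not NE.
(The remaining 4 profiles each have a profitable deviation by the same check.)

There is no pure-strategy Nash equilibrium.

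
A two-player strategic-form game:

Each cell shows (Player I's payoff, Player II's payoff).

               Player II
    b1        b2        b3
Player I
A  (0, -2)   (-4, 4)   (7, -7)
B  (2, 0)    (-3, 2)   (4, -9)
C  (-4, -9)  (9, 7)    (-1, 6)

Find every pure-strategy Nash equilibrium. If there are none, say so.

Player I against b1: payoffs 0, 2, -4 → best response B.
Player I against b2: payoffs -4, -3, 9 → best response C.
Player I against b3: payoffs 7, 4, -1 → best response A.
Player II against A: payoffs -2, 4, -7 → best response b2.
Player II against B: payoffs 0, 2, -9 → best response b2.
Player II against C: payoffs -9, 7, 6 → best response b2.
Mutual best responses: (C, b2).

Pure NE: (C, b2)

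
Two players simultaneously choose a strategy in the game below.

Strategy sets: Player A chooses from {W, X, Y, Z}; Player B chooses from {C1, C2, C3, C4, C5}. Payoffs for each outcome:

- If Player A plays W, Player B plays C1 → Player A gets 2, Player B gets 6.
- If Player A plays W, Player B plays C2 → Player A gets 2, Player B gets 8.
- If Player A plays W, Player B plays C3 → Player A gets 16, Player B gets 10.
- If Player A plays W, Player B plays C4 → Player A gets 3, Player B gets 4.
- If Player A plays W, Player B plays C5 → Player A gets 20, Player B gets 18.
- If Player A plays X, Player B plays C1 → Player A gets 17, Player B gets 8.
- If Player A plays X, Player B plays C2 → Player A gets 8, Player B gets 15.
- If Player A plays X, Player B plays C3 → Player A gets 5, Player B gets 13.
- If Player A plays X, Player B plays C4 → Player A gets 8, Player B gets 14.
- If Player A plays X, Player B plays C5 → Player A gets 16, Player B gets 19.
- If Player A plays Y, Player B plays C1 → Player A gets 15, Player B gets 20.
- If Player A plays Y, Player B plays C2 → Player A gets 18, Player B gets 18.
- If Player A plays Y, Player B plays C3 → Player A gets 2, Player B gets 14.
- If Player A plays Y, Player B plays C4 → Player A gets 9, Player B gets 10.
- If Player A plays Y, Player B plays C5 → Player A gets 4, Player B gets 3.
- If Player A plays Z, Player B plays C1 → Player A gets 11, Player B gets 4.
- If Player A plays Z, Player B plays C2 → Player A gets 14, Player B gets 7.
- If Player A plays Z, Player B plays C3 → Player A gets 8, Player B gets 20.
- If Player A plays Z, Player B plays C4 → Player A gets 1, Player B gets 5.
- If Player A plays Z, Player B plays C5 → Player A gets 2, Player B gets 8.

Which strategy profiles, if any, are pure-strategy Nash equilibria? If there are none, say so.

Pure NE: (W, C5)

Player A against C1: payoffs 2, 17, 15, 11 → best response X.
Player A against C2: payoffs 2, 8, 18, 14 → best response Y.
Player A against C3: payoffs 16, 5, 2, 8 → best response W.
Player A against C4: payoffs 3, 8, 9, 1 → best response Y.
Player A against C5: payoffs 20, 16, 4, 2 → best response W.
Player B against W: payoffs 6, 8, 10, 4, 18 → best response C5.
Player B against X: payoffs 8, 15, 13, 14, 19 → best response C5.
Player B against Y: payoffs 20, 18, 14, 10, 3 → best response C1.
Player B against Z: payoffs 4, 7, 20, 5, 8 → best response C3.
Mutual best responses: (W, C5).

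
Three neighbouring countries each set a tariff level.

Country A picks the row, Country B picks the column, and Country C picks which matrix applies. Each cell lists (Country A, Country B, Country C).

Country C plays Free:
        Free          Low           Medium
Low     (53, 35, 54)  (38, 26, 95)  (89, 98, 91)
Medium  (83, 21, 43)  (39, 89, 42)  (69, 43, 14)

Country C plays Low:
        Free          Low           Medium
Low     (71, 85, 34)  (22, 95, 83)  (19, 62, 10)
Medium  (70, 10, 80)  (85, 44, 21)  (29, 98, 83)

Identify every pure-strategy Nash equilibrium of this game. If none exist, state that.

Pure-strategy Nash equilibria: (Low, Medium, Free), (Medium, Low, Free), (Medium, Medium, Low)

(Low, Free, Free): Country A can switch to Medium (53 → 83). Not NE.
(Low, Free, Low): Country B can switch to Low (85 → 95). Not NE.
(Low, Low, Free): Country A can switch to Medium (38 → 39). Not NE.
(Low, Low, Low): Country A can switch to Medium (22 → 85). Not NE.
(Low, Medium, Free): Country A gets 89, best alternative 69; Country B gets 98, best alternative 35; Country C gets 91, best alternative 10. No profitable deviation — NE.
(Low, Medium, Low): Country A can switch to Medium (19 → 29). Not NE.
(Medium, Free, Free): Country B can switch to Low (21 → 89). Not NE.
(Medium, Low, Free): Country A gets 39, best alternative 38; Country B gets 89, best alternative 43; Country C gets 42, best alternative 21. No profitable deviation — NE.
(Medium, Medium, Low): Country A gets 29, best alternative 19; Country B gets 98, best alternative 44; Country C gets 83, best alternative 14. No profitable deviation — NE.
(The remaining 3 profiles each have a profitable deviation by the same check.)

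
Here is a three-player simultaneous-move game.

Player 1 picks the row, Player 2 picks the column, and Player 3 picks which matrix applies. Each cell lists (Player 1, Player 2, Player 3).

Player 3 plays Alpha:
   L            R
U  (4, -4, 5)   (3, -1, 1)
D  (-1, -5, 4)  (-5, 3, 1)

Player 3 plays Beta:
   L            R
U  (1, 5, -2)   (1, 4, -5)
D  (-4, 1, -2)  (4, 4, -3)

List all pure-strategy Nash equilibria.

Pure NE: (U, R, Alpha)

(U, L, Alpha): Player 2 can switch to R (-4 → -1). Not NE.
(U, L, Beta): Player 3 can switch to Alpha (-2 → 5). Not NE.
(U, R, Alpha): Player 1 gets 3, best alternative -5; Player 2 gets -1, best alternative -4; Player 3 gets 1, best alternative -5. No profitable deviation — NE.
(U, R, Beta): Player 1 can switch to D (1 → 4). Not NE.
(D, L, Alpha): Player 1 can switch to U (-1 → 4). Not NE.
(D, L, Beta): Player 1 can switch to U (-4 → 1). Not NE.
(D, R, Alpha): Player 1 can switch to U (-5 → 3). Not NE.
(D, R, Beta): Player 3 can switch to Alpha (-3 → 1). Not NE.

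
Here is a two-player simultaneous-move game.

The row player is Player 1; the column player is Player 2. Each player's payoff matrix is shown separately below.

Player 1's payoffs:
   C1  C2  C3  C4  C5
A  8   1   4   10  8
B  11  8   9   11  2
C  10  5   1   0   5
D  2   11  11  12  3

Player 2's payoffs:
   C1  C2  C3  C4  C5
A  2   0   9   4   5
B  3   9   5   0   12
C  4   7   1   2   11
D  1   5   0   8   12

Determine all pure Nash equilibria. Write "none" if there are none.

Player 1 against C1: payoffs 8, 11, 10, 2 → best response B.
Player 1 against C2: payoffs 1, 8, 5, 11 → best response D.
Player 1 against C3: payoffs 4, 9, 1, 11 → best response D.
Player 1 against C4: payoffs 10, 11, 0, 12 → best response D.
Player 1 against C5: payoffs 8, 2, 5, 3 → best response A.
Player 2 against A: payoffs 2, 0, 9, 4, 5 → best response C3.
Player 2 against B: payoffs 3, 9, 5, 0, 12 → best response C5.
Player 2 against C: payoffs 4, 7, 1, 2, 11 → best response C5.
Player 2 against D: payoffs 1, 5, 0, 8, 12 → best response C5.
No profile is a mutual best response for all players.

This game has no pure Nash equilibrium.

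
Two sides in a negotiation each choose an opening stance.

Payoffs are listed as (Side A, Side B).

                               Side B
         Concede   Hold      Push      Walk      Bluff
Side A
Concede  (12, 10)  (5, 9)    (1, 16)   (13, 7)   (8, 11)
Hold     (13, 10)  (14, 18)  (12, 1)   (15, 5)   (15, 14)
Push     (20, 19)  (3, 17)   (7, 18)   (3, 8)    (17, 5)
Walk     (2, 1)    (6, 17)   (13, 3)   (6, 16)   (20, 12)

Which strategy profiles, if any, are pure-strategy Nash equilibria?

Pure-strategy Nash equilibria: (Hold, Hold); (Push, Concede)

Side A against Concede: payoffs 12, 13, 20, 2 → best response Push.
Side A against Hold: payoffs 5, 14, 3, 6 → best response Hold.
Side A against Push: payoffs 1, 12, 7, 13 → best response Walk.
Side A against Walk: payoffs 13, 15, 3, 6 → best response Hold.
Side A against Bluff: payoffs 8, 15, 17, 20 → best response Walk.
Side B against Concede: payoffs 10, 9, 16, 7, 11 → best response Push.
Side B against Hold: payoffs 10, 18, 1, 5, 14 → best response Hold.
Side B against Push: payoffs 19, 17, 18, 8, 5 → best response Concede.
Side B against Walk: payoffs 1, 17, 3, 16, 12 → best response Hold.
Mutual best responses: (Hold, Hold); (Push, Concede).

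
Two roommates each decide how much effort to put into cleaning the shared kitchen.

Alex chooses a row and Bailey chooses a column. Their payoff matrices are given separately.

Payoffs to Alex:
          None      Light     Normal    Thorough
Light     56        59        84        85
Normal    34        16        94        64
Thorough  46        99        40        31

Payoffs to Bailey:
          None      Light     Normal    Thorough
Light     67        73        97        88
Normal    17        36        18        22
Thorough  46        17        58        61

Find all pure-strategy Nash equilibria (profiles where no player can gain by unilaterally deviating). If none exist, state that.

For each player, find the best response to each opponent profile; mutual best responses are the pure NE.
Alex against None: payoffs 56, 34, 46 → best response Light.
Alex against Light: payoffs 59, 16, 99 → best response Thorough.
Alex against Normal: payoffs 84, 94, 40 → best response Normal.
Alex against Thorough: payoffs 85, 64, 31 → best response Light.
Bailey against Light: payoffs 67, 73, 97, 88 → best response Normal.
Bailey against Normal: payoffs 17, 36, 18, 22 → best response Light.
Bailey against Thorough: payoffs 46, 17, 58, 61 → best response Thorough.
No profile is a mutual best response for all players.

There is no pure-strategy Nash equilibrium.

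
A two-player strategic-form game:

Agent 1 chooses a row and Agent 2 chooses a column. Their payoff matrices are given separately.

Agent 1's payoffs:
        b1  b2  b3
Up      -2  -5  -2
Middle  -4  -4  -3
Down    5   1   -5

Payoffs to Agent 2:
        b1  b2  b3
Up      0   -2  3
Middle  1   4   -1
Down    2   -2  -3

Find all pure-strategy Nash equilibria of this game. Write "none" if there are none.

For each strategy profile, look for a profitable unilateral deviation.
(Up, b1): Agent 1 can switch to Down (-2 → 5). Not NE.
(Up, b2): Agent 1 can switch to Middle (-5 → -4). Not NE.
(Up, b3): Agent 1 gets -2, best alternative -3; Agent 2 gets 3, best alternative 0. No profitable deviation — NE.
(Middle, b1): Agent 1 can switch to Up (-4 → -2). Not NE.
(Middle, b2): Agent 1 can switch to Down (-4 → 1). Not NE.
(Middle, b3): Agent 1 can switch to Up (-3 → -2). Not NE.
(Down, b1): Agent 1 gets 5, best alternative -2; Agent 2 gets 2, best alternative -2. No profitable deviation — NE.
(Down, b2): Agent 2 can switch to b1 (-2 → 2). Not NE.
(Down, b3): Agent 1 can switch to Up (-5 → -2). Not NE.

(Up, b3) and (Down, b1)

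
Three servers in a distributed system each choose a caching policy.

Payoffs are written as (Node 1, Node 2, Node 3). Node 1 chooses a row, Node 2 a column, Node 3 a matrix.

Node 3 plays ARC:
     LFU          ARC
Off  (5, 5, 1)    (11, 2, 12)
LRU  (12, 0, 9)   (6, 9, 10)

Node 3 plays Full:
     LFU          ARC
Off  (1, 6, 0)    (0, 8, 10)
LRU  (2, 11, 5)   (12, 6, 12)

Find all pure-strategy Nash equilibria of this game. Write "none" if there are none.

none

Check each profile: it is a Nash equilibrium iff no player can strictly gain by switching unilaterally.
(Off, LFU, ARC): Node 1 can switch to LRU (5 → 12). Not NE.
(Off, LFU, Full): Node 1 can switch to LRU (1 → 2). Not NE.
(Off, ARC, ARC): Node 2 can switch to LFU (2 → 5). Not NE.
(Off, ARC, Full): Node 1 can switch to LRU (0 → 12). Not NE.
(LRU, LFU, ARC): Node 2 can switch to ARC (0 → 9). Not NE.
(LRU, LFU, Full): Node 3 can switch to ARC (5 → 9). Not NE.
(LRU, ARC, ARC): Node 1 can switch to Off (6 → 11). Not NE.
(LRU, ARC, Full): Node 2 can switch to LFU (6 → 11). Not NE.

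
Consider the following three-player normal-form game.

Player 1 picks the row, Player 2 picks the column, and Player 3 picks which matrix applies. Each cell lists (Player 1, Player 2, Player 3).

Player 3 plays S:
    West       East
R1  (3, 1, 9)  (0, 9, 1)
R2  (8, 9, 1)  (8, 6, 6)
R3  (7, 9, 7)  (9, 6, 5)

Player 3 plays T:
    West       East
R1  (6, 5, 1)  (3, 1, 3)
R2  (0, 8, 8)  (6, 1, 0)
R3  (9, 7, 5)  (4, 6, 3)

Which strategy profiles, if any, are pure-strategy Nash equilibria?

Mark each player's best response to every combination of opponents' strategies; a profile where every player is best-responding is a pure Nash equilibrium.
Player 1 against (West, S): payoffs 3, 8, 7 → best response R2.
Player 1 against (West, T): payoffs 6, 0, 9 → best response R3.
Player 1 against (East, S): payoffs 0, 8, 9 → best response R3.
Player 1 against (East, T): payoffs 3, 6, 4 → best response R2.
Player 2 against (R1, S): payoffs 1, 9 → best response East.
Player 2 against (R1, T): payoffs 5, 1 → best response West.
Player 2 against (R2, S): payoffs 9, 6 → best response West.
Player 2 against (R2, T): payoffs 8, 1 → best response West.
Player 2 against (R3, S): payoffs 9, 6 → best response West.
Player 2 against (R3, T): payoffs 7, 6 → best response West.
Player 3 against (R1, West): payoffs 9, 1 → best response S.
Player 3 against (R1, East): payoffs 1, 3 → best response T.
Player 3 against (R2, West): payoffs 1, 8 → best response T.
Player 3 against (R2, East): payoffs 6, 0 → best response S.
Player 3 against (R3, West): payoffs 7, 5 → best response S.
Player 3 against (R3, East): payoffs 5, 3 → best response S.
No profile is a mutual best response for all players.

This game has no pure Nash equilibrium.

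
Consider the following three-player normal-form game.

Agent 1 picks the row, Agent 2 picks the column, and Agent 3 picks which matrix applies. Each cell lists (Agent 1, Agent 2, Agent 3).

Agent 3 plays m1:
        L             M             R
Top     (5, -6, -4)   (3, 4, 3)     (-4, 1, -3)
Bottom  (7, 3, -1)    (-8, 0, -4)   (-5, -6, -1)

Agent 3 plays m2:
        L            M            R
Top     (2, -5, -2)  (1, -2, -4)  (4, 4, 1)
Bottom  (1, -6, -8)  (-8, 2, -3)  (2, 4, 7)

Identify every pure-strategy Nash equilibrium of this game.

Pure-strategy Nash equilibria: (Top, M, m1); (Top, R, m2); (Bottom, L, m1)

Agent 1 against (L, m1): payoffs 5, 7 → best response Bottom.
Agent 1 against (L, m2): payoffs 2, 1 → best response Top.
Agent 1 against (M, m1): payoffs 3, -8 → best response Top.
Agent 1 against (M, m2): payoffs 1, -8 → best response Top.
Agent 1 against (R, m1): payoffs -4, -5 → best response Top.
Agent 1 against (R, m2): payoffs 4, 2 → best response Top.
Agent 2 against (Top, m1): payoffs -6, 4, 1 → best response M.
Agent 2 against (Top, m2): payoffs -5, -2, 4 → best response R.
Agent 2 against (Bottom, m1): payoffs 3, 0, -6 → best response L.
Agent 2 against (Bottom, m2): payoffs -6, 2, 4 → best response R.
Agent 3 against (Top, L): payoffs -4, -2 → best response m2.
Agent 3 against (Top, M): payoffs 3, -4 → best response m1.
Agent 3 against (Top, R): payoffs -3, 1 → best response m2.
Agent 3 against (Bottom, L): payoffs -1, -8 → best response m1.
Agent 3 against (Bottom, M): payoffs -4, -3 → best response m2.
Agent 3 against (Bottom, R): payoffs -1, 7 → best response m2.
Mutual best responses: (Top, M, m1); (Top, R, m2); (Bottom, L, m1).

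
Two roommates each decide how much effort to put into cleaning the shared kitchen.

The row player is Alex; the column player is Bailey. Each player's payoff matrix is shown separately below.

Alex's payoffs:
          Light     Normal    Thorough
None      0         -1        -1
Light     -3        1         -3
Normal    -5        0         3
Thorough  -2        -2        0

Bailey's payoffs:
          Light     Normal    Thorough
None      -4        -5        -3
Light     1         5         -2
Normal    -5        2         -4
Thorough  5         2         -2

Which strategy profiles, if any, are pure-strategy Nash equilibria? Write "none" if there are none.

Alex against Light: payoffs 0, -3, -5, -2 → best response None.
Alex against Normal: payoffs -1, 1, 0, -2 → best response Light.
Alex against Thorough: payoffs -1, -3, 3, 0 → best response Normal.
Bailey against None: payoffs -4, -5, -3 → best response Thorough.
Bailey against Light: payoffs 1, 5, -2 → best response Normal.
Bailey against Normal: payoffs -5, 2, -4 → best response Normal.
Bailey against Thorough: payoffs 5, 2, -2 → best response Light.
Mutual best responses: (Light, Normal).

The unique pure-strategy Nash equilibrium is (Light, Normal).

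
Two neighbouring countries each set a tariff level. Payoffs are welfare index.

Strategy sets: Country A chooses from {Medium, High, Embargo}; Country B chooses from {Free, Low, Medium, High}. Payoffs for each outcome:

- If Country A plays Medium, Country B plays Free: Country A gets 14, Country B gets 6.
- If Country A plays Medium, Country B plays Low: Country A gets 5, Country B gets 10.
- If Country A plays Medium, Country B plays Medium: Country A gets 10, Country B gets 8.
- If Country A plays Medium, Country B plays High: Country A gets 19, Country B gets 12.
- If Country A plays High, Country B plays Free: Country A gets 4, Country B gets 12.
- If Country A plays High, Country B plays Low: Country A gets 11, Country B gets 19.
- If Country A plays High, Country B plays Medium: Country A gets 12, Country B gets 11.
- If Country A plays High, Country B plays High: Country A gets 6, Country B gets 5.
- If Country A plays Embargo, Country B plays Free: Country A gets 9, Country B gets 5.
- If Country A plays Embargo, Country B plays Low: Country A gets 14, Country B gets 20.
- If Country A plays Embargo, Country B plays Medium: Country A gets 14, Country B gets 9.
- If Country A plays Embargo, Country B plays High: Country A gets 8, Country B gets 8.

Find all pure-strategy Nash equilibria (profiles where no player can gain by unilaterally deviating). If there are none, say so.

The pure Nash equilibria are (Medium, High); (Embargo, Low).

For each player, find the best response to each opponent profile; mutual best responses are the pure NE.
Country A against Free: payoffs 14, 4, 9 → best response Medium.
Country A against Low: payoffs 5, 11, 14 → best response Embargo.
Country A against Medium: payoffs 10, 12, 14 → best response Embargo.
Country A against High: payoffs 19, 6, 8 → best response Medium.
Country B against Medium: payoffs 6, 10, 8, 12 → best response High.
Country B against High: payoffs 12, 19, 11, 5 → best response Low.
Country B against Embargo: payoffs 5, 20, 9, 8 → best response Low.
Mutual best responses: (Medium, High); (Embargo, Low).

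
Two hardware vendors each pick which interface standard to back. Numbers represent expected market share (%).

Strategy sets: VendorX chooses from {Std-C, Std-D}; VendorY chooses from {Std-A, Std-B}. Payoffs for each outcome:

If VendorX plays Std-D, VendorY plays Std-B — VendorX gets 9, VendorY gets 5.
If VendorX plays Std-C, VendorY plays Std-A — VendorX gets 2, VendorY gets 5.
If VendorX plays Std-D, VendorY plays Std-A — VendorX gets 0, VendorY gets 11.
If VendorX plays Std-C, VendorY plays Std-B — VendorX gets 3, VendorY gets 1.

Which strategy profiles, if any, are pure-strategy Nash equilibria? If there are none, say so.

Pure NE: (Std-C, Std-A)

(Std-C, Std-A): VendorX gets 2, best alternative 0; VendorY gets 5, best alternative 1. No profitable deviation — NE.
(Std-C, Std-B): VendorX can switch to Std-D (3 → 9). Not NE.
(Std-D, Std-A): VendorX can switch to Std-C (0 → 2). Not NE.
(Std-D, Std-B): VendorY can switch to Std-A (5 → 11). Not NE.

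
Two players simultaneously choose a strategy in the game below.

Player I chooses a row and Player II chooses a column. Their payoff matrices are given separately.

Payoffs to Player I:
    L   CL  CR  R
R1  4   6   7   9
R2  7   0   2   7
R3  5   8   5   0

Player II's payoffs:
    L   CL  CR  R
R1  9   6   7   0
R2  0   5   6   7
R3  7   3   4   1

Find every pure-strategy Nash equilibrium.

Player I against L: payoffs 4, 7, 5 → best response R2.
Player I against CL: payoffs 6, 0, 8 → best response R3.
Player I against CR: payoffs 7, 2, 5 → best response R1.
Player I against R: payoffs 9, 7, 0 → best response R1.
Player II against R1: payoffs 9, 6, 7, 0 → best response L.
Player II against R2: payoffs 0, 5, 6, 7 → best response R.
Player II against R3: payoffs 7, 3, 4, 1 → best response L.
No profile is a mutual best response for all players.

There is no pure-strategy Nash equilibrium.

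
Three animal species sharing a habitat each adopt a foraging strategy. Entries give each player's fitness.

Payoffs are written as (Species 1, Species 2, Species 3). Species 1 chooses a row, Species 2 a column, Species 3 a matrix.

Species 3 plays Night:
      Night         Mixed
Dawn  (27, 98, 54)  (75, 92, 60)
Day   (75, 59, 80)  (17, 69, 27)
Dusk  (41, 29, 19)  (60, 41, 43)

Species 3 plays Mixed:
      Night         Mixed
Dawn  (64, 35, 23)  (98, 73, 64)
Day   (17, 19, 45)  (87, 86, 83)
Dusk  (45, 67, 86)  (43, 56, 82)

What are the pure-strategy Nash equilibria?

Species 1 against (Night, Night): payoffs 27, 75, 41 → best response Day.
Species 1 against (Night, Mixed): payoffs 64, 17, 45 → best response Dawn.
Species 1 against (Mixed, Night): payoffs 75, 17, 60 → best response Dawn.
Species 1 against (Mixed, Mixed): payoffs 98, 87, 43 → best response Dawn.
Species 2 against (Dawn, Night): payoffs 98, 92 → best response Night.
Species 2 against (Dawn, Mixed): payoffs 35, 73 → best response Mixed.
Species 2 against (Day, Night): payoffs 59, 69 → best response Mixed.
Species 2 against (Day, Mixed): payoffs 19, 86 → best response Mixed.
Species 2 against (Dusk, Night): payoffs 29, 41 → best response Mixed.
Species 2 against (Dusk, Mixed): payoffs 67, 56 → best response Night.
Species 3 against (Dawn, Night): payoffs 54, 23 → best response Night.
Species 3 against (Dawn, Mixed): payoffs 60, 64 → best response Mixed.
Species 3 against (Day, Night): payoffs 80, 45 → best response Night.
Species 3 against (Day, Mixed): payoffs 27, 83 → best response Mixed.
Species 3 against (Dusk, Night): payoffs 19, 86 → best response Mixed.
Species 3 against (Dusk, Mixed): payoffs 43, 82 → best response Mixed.
Mutual best responses: (Dawn, Mixed, Mixed).

The unique pure-strategy Nash equilibrium is (Dawn, Mixed, Mixed).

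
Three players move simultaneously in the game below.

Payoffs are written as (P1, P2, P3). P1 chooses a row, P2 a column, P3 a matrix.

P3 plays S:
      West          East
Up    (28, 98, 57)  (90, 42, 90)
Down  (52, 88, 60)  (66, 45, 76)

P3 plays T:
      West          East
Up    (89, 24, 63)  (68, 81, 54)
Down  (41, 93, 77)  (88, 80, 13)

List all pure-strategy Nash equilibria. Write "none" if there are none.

Mark each player's best response to every combination of opponents' strategies; a profile where every player is best-responding is a pure Nash equilibrium.
P1 against (West, S): payoffs 28, 52 → best response Down.
P1 against (West, T): payoffs 89, 41 → best response Up.
P1 against (East, S): payoffs 90, 66 → best response Up.
P1 against (East, T): payoffs 68, 88 → best response Down.
P2 against (Up, S): payoffs 98, 42 → best response West.
P2 against (Up, T): payoffs 24, 81 → best response East.
P2 against (Down, S): payoffs 88, 45 → best response West.
P2 against (Down, T): payoffs 93, 80 → best response West.
P3 against (Up, West): payoffs 57, 63 → best response T.
P3 against (Up, East): payoffs 90, 54 → best response S.
P3 against (Down, West): payoffs 60, 77 → best response T.
P3 against (Down, East): payoffs 76, 13 → best response S.
No profile is a mutual best response for all players.

This game has no pure Nash equilibrium.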